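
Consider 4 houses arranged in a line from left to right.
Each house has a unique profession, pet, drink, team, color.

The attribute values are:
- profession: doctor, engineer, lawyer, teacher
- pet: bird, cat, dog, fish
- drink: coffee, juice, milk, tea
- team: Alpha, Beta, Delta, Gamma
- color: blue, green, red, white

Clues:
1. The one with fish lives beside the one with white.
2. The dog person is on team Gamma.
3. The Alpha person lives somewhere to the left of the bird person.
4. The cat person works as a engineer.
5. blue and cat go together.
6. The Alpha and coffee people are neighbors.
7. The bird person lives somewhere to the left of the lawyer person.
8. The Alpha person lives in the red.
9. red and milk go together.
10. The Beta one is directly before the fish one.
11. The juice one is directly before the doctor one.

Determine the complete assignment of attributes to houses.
Solution:

House | Profession | Pet | Drink | Team | Color
-----------------------------------------------
  1   | engineer | cat | juice | Beta | blue
  2   | doctor | fish | milk | Alpha | red
  3   | teacher | bird | coffee | Delta | white
  4   | lawyer | dog | tea | Gamma | green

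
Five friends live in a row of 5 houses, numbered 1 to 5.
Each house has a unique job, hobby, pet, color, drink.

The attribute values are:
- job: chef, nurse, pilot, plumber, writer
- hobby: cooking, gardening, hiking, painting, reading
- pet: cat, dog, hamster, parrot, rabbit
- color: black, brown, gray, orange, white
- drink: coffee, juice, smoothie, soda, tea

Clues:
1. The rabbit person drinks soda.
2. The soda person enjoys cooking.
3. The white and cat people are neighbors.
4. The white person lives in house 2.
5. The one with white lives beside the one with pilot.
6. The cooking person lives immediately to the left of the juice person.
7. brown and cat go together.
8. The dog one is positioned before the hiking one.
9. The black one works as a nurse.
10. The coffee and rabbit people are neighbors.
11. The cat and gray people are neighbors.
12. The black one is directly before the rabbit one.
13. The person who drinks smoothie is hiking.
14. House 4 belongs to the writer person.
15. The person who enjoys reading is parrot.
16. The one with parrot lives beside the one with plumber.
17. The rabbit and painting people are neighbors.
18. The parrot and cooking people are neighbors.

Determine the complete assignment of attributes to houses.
Solution:

House | Job | Hobby | Pet | Color | Drink
-----------------------------------------
  1   | nurse | reading | parrot | black | coffee
  2   | plumber | cooking | rabbit | white | soda
  3   | pilot | painting | cat | brown | juice
  4   | writer | gardening | dog | gray | tea
  5   | chef | hiking | hamster | orange | smoothie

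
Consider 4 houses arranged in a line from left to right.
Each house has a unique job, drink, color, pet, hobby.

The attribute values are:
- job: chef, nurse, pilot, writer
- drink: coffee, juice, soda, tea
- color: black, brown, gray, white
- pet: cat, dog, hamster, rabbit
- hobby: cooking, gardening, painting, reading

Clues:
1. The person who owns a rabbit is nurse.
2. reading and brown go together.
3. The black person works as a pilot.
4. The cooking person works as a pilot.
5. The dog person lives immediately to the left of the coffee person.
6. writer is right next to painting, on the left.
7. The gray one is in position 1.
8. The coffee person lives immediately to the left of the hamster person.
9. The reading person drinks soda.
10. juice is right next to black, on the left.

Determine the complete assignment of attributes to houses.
Solution:

House | Job | Drink | Color | Pet | Hobby
-----------------------------------------
  1   | chef | juice | gray | dog | gardening
  2   | pilot | coffee | black | cat | cooking
  3   | writer | soda | brown | hamster | reading
  4   | nurse | tea | white | rabbit | painting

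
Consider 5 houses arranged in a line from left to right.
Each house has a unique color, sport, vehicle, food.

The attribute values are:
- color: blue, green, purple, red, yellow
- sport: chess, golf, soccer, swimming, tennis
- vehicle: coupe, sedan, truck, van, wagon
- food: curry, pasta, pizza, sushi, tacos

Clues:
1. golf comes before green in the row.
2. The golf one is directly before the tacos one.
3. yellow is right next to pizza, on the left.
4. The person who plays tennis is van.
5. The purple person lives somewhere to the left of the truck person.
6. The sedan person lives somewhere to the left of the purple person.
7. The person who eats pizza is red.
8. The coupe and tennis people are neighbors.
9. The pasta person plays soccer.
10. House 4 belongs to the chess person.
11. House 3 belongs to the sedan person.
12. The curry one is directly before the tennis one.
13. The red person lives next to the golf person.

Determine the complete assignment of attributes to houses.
Solution:

House | Color | Sport | Vehicle | Food
--------------------------------------
  1   | yellow | swimming | coupe | curry
  2   | red | tennis | van | pizza
  3   | blue | golf | sedan | sushi
  4   | purple | chess | wagon | tacos
  5   | green | soccer | truck | pasta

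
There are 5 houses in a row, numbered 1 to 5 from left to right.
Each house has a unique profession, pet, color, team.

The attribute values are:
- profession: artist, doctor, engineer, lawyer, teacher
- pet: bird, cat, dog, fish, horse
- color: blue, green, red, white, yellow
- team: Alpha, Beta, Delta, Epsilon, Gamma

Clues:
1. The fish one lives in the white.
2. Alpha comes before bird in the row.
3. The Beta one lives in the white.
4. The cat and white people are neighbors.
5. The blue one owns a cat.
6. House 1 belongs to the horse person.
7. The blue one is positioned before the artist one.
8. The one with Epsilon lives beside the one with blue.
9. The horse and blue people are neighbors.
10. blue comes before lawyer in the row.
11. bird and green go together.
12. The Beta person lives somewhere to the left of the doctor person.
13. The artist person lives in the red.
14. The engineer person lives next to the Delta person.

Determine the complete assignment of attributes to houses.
Solution:

House | Profession | Pet | Color | Team
---------------------------------------
  1   | engineer | horse | yellow | Epsilon
  2   | teacher | cat | blue | Delta
  3   | lawyer | fish | white | Beta
  4   | artist | dog | red | Alpha
  5   | doctor | bird | green | Gamma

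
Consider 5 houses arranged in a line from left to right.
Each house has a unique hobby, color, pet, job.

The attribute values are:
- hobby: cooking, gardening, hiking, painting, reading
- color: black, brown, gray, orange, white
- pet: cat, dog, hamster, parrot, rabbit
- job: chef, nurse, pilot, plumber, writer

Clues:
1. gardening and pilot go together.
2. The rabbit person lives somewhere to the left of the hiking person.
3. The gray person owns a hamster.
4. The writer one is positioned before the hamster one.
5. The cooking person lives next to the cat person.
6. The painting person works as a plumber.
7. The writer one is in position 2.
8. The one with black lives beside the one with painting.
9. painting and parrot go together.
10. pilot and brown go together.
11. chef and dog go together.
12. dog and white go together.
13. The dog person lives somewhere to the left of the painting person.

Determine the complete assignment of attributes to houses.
Solution:

House | Hobby | Color | Pet | Job
---------------------------------
  1   | cooking | white | dog | chef
  2   | reading | black | cat | writer
  3   | painting | orange | parrot | plumber
  4   | gardening | brown | rabbit | pilot
  5   | hiking | gray | hamster | nurse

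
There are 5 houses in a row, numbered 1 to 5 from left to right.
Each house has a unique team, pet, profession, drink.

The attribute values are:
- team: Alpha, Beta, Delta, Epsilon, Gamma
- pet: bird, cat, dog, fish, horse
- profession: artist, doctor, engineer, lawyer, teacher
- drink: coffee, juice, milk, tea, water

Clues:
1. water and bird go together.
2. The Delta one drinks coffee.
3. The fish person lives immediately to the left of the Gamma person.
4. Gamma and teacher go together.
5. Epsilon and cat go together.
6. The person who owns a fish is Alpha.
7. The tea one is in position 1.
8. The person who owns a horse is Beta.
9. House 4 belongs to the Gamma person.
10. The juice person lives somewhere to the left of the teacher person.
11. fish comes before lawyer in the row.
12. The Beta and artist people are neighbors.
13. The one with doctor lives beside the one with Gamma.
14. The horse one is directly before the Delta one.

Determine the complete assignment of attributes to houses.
Solution:

House | Team | Pet | Profession | Drink
---------------------------------------
  1   | Beta | horse | engineer | tea
  2   | Delta | dog | artist | coffee
  3   | Alpha | fish | doctor | juice
  4   | Gamma | bird | teacher | water
  5   | Epsilon | cat | lawyer | milk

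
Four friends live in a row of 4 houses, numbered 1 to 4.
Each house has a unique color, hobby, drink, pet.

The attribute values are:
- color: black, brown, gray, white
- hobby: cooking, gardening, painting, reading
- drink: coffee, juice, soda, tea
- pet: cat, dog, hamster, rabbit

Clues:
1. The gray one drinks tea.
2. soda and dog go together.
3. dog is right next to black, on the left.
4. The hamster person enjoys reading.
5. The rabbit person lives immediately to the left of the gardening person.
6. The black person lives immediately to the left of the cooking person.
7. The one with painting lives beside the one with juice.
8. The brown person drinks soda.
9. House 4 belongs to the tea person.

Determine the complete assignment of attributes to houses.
Solution:

House | Color | Hobby | Drink | Pet
-----------------------------------
  1   | brown | painting | soda | dog
  2   | black | reading | juice | hamster
  3   | white | cooking | coffee | rabbit
  4   | gray | gardening | tea | cat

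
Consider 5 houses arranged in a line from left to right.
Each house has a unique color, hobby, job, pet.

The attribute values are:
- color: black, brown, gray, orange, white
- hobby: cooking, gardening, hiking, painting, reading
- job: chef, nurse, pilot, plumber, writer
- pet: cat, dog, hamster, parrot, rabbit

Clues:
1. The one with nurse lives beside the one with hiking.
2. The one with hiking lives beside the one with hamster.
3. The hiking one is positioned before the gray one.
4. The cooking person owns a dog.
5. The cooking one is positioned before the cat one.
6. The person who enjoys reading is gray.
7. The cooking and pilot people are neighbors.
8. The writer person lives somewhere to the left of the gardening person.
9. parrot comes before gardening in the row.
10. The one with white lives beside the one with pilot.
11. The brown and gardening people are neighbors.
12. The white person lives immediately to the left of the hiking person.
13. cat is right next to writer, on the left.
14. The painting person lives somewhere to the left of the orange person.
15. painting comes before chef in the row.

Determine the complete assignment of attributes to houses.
Solution:

House | Color | Hobby | Job | Pet
---------------------------------
  1   | white | cooking | nurse | dog
  2   | black | hiking | pilot | cat
  3   | gray | reading | writer | hamster
  4   | brown | painting | plumber | parrot
  5   | orange | gardening | chef | rabbit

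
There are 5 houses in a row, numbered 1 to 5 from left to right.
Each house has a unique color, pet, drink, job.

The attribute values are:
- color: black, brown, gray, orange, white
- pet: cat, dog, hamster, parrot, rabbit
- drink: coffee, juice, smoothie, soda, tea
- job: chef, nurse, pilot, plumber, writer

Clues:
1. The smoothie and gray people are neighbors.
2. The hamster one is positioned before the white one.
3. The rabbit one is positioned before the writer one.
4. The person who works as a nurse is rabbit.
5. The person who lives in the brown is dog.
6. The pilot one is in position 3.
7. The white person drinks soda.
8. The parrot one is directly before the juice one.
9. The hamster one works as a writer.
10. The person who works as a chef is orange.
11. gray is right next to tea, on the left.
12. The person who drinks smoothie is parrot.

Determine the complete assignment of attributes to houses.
Solution:

House | Color | Pet | Drink | Job
---------------------------------
  1   | orange | parrot | smoothie | chef
  2   | gray | rabbit | juice | nurse
  3   | brown | dog | tea | pilot
  4   | black | hamster | coffee | writer
  5   | white | cat | soda | plumber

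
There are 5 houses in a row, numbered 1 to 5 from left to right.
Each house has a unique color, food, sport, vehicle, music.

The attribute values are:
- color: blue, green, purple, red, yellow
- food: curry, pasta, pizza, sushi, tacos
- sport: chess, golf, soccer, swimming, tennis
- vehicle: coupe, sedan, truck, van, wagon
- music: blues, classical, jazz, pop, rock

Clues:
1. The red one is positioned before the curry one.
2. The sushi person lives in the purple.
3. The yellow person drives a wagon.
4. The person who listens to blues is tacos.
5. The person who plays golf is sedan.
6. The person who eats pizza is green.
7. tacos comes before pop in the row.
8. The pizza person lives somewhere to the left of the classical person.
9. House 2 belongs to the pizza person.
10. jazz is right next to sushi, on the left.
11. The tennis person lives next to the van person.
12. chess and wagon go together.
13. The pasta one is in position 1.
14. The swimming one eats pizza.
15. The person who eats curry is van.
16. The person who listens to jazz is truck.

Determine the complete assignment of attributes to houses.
Solution:

House | Color | Food | Sport | Vehicle | Music
----------------------------------------------
  1   | yellow | pasta | chess | wagon | rock
  2   | green | pizza | swimming | truck | jazz
  3   | purple | sushi | golf | sedan | classical
  4   | red | tacos | tennis | coupe | blues
  5   | blue | curry | soccer | van | pop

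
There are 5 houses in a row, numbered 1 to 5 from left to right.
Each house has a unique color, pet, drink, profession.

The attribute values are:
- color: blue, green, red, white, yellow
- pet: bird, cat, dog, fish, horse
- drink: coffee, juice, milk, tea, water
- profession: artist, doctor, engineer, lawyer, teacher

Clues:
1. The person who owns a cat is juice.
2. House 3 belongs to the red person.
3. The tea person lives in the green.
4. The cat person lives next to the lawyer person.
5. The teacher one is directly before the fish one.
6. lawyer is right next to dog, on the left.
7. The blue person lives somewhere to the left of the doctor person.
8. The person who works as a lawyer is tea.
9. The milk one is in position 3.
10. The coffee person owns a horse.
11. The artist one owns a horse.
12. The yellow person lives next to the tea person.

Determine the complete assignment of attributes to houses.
Solution:

House | Color | Pet | Drink | Profession
----------------------------------------
  1   | yellow | cat | juice | teacher
  2   | green | fish | tea | lawyer
  3   | red | dog | milk | engineer
  4   | blue | horse | coffee | artist
  5   | white | bird | water | doctor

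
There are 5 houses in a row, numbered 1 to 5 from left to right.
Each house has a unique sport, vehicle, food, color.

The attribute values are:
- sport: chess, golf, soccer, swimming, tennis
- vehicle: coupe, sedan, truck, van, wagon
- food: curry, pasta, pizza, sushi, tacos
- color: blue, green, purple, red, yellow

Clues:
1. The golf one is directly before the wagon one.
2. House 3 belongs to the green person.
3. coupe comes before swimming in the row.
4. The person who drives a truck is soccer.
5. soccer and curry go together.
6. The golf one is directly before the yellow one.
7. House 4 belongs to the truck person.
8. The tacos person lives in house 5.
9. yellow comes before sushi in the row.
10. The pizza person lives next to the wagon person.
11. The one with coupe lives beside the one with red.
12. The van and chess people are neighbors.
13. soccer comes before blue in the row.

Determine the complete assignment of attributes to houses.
Solution:

House | Sport | Vehicle | Food | Color
--------------------------------------
  1   | golf | van | pizza | purple
  2   | chess | wagon | pasta | yellow
  3   | tennis | coupe | sushi | green
  4   | soccer | truck | curry | red
  5   | swimming | sedan | tacos | blue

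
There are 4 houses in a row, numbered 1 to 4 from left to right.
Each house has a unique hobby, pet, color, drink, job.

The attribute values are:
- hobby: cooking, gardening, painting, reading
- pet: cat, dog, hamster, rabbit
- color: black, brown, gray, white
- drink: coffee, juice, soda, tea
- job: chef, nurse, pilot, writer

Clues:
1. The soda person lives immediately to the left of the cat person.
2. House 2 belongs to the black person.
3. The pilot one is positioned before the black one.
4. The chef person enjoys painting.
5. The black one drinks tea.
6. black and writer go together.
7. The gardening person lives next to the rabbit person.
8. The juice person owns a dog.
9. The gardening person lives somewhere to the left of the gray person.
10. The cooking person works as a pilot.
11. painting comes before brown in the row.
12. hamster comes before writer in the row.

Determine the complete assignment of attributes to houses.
Solution:

House | Hobby | Pet | Color | Drink | Job
-----------------------------------------
  1   | cooking | hamster | white | soda | pilot
  2   | gardening | cat | black | tea | writer
  3   | painting | rabbit | gray | coffee | chef
  4   | reading | dog | brown | juice | nurse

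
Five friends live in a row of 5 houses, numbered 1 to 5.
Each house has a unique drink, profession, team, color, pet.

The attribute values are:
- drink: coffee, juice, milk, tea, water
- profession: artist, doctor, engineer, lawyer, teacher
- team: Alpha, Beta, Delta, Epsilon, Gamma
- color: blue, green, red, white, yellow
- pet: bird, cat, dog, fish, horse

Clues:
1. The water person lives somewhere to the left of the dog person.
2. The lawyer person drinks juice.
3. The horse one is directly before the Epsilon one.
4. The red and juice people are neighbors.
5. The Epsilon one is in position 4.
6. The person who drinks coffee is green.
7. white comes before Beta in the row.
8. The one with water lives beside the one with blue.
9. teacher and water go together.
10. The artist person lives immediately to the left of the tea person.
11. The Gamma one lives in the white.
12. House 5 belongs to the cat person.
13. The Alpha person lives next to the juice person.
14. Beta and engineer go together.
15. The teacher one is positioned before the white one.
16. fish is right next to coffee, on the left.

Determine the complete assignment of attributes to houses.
Solution:

House | Drink | Profession | Team | Color | Pet
-----------------------------------------------
  1   | water | teacher | Alpha | red | bird
  2   | juice | lawyer | Delta | blue | dog
  3   | milk | artist | Gamma | white | horse
  4   | tea | doctor | Epsilon | yellow | fish
  5   | coffee | engineer | Beta | green | cat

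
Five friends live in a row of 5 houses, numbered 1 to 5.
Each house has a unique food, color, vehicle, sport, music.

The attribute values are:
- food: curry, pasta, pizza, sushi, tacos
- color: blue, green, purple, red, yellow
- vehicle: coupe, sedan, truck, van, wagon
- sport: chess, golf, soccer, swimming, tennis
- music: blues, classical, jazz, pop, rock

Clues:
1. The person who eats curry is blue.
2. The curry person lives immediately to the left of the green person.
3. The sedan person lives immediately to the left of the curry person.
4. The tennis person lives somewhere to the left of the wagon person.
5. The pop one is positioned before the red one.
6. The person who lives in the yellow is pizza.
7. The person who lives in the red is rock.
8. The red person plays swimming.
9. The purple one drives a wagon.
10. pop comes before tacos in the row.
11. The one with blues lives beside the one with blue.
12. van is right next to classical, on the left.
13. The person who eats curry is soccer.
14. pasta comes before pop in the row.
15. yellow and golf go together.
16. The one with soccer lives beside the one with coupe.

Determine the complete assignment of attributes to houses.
Solution:

House | Food | Color | Vehicle | Sport | Music
----------------------------------------------
  1   | pizza | yellow | sedan | golf | blues
  2   | curry | blue | van | soccer | jazz
  3   | pasta | green | coupe | tennis | classical
  4   | sushi | purple | wagon | chess | pop
  5   | tacos | red | truck | swimming | rock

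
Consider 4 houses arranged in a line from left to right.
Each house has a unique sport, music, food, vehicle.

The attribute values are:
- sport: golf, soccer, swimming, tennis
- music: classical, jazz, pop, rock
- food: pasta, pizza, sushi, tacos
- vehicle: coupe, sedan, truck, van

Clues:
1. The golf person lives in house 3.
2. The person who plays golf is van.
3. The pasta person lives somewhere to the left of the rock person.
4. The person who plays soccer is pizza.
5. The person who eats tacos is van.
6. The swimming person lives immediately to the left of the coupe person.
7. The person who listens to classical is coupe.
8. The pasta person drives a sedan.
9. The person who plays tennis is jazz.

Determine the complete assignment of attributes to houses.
Solution:

House | Sport | Music | Food | Vehicle
--------------------------------------
  1   | swimming | pop | pasta | sedan
  2   | soccer | classical | pizza | coupe
  3   | golf | rock | tacos | van
  4   | tennis | jazz | sushi | truck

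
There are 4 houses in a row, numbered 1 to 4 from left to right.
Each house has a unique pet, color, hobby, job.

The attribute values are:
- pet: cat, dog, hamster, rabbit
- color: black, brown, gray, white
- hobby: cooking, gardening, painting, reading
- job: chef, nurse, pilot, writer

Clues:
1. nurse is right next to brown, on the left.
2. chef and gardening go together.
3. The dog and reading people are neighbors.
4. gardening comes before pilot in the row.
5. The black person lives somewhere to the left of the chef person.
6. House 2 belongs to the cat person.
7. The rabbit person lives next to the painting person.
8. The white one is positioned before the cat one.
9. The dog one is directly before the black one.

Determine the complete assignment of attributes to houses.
Solution:

House | Pet | Color | Hobby | Job
---------------------------------
  1   | dog | white | cooking | writer
  2   | cat | black | reading | nurse
  3   | rabbit | brown | gardening | chef
  4   | hamster | gray | painting | pilot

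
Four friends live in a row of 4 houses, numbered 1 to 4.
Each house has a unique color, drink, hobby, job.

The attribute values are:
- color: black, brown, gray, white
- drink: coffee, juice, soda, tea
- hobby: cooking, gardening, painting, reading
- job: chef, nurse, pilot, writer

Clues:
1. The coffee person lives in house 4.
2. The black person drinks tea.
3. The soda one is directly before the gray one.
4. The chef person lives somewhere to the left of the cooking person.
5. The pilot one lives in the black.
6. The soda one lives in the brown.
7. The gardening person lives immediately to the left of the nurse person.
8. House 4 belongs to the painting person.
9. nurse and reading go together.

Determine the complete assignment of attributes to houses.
Solution:

House | Color | Drink | Hobby | Job
-----------------------------------
  1   | brown | soda | gardening | chef
  2   | gray | juice | reading | nurse
  3   | black | tea | cooking | pilot
  4   | white | coffee | painting | writer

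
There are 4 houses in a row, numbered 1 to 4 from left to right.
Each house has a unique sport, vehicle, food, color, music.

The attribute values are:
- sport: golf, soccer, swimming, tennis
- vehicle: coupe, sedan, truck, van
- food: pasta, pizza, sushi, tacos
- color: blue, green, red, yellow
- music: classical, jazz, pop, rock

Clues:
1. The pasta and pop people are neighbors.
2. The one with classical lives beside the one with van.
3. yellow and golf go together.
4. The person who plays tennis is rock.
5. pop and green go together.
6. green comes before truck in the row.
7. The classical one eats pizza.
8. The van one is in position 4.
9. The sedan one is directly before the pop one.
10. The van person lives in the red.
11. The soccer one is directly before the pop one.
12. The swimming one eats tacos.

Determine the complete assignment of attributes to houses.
Solution:

House | Sport | Vehicle | Food | Color | Music
----------------------------------------------
  1   | soccer | sedan | pasta | blue | jazz
  2   | swimming | coupe | tacos | green | pop
  3   | golf | truck | pizza | yellow | classical
  4   | tennis | van | sushi | red | rock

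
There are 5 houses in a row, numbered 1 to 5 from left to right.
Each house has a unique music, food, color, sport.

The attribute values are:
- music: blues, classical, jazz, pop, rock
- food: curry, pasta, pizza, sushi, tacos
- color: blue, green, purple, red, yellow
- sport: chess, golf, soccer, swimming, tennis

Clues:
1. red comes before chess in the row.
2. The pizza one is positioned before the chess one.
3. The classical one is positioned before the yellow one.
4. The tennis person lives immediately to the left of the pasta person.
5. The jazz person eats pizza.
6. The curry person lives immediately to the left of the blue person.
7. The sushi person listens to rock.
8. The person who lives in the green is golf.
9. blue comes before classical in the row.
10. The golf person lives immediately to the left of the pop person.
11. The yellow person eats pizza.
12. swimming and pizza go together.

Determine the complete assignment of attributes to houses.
Solution:

House | Music | Food | Color | Sport
------------------------------------
  1   | blues | curry | green | golf
  2   | pop | tacos | blue | tennis
  3   | classical | pasta | red | soccer
  4   | jazz | pizza | yellow | swimming
  5   | rock | sushi | purple | chess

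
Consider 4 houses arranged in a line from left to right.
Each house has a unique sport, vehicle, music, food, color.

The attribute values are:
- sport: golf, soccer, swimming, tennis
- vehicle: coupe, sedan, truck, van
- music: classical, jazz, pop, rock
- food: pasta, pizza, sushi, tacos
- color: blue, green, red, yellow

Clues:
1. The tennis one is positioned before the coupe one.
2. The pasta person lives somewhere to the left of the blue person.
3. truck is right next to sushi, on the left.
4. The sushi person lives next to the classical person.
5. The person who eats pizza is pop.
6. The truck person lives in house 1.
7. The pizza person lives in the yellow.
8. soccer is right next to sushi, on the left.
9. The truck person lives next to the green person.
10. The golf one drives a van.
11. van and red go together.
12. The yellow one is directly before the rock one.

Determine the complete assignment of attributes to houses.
Solution:

House | Sport | Vehicle | Music | Food | Color
----------------------------------------------
  1   | soccer | truck | pop | pizza | yellow
  2   | tennis | sedan | rock | sushi | green
  3   | golf | van | classical | pasta | red
  4   | swimming | coupe | jazz | tacos | blue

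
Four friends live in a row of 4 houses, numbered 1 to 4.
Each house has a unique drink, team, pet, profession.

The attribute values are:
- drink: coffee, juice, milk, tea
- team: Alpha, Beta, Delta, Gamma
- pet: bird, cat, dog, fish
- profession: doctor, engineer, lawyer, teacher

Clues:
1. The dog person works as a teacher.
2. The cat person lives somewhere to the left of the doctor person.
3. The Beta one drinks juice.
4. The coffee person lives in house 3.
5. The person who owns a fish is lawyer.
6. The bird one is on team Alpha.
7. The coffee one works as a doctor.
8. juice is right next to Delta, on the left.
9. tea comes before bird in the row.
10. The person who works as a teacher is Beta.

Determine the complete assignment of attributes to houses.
Solution:

House | Drink | Team | Pet | Profession
---------------------------------------
  1   | juice | Beta | dog | teacher
  2   | tea | Delta | cat | engineer
  3   | coffee | Alpha | bird | doctor
  4   | milk | Gamma | fish | lawyer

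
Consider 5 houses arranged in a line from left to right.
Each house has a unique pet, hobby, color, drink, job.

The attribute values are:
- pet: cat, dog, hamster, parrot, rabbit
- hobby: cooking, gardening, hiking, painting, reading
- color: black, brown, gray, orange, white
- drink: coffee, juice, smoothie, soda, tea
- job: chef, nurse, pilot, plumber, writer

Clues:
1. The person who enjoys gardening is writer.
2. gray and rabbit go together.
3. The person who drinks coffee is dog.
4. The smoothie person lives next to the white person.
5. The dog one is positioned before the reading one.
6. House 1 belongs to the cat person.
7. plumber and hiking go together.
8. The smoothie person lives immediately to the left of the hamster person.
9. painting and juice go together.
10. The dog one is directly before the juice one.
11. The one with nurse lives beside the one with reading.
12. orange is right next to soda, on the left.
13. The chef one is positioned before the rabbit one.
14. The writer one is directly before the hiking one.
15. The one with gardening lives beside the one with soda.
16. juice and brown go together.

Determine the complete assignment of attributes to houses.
Solution:

House | Pet | Hobby | Color | Drink | Job
-----------------------------------------
  1   | cat | gardening | orange | smoothie | writer
  2   | hamster | hiking | white | soda | plumber
  3   | dog | cooking | black | coffee | chef
  4   | parrot | painting | brown | juice | nurse
  5   | rabbit | reading | gray | tea | pilot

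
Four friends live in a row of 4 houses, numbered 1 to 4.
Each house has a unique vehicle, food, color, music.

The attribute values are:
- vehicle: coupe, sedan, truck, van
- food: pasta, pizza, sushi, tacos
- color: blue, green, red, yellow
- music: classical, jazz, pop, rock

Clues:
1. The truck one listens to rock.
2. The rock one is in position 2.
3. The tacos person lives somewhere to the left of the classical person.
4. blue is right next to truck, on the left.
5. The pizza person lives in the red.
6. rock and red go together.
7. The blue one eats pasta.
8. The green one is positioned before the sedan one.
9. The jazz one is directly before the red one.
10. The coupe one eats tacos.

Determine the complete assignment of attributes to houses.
Solution:

House | Vehicle | Food | Color | Music
--------------------------------------
  1   | van | pasta | blue | jazz
  2   | truck | pizza | red | rock
  3   | coupe | tacos | green | pop
  4   | sedan | sushi | yellow | classical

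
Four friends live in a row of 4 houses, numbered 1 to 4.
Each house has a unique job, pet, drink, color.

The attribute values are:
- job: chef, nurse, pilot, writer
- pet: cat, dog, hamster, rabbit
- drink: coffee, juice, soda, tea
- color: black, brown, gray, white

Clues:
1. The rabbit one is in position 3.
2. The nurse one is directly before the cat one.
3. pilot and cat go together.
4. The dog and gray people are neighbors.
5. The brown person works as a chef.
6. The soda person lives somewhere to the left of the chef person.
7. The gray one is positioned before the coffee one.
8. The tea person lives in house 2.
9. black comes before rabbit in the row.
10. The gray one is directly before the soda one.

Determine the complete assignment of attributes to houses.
Solution:

House | Job | Pet | Drink | Color
---------------------------------
  1   | nurse | dog | juice | black
  2   | pilot | cat | tea | gray
  3   | writer | rabbit | soda | white
  4   | chef | hamster | coffee | brown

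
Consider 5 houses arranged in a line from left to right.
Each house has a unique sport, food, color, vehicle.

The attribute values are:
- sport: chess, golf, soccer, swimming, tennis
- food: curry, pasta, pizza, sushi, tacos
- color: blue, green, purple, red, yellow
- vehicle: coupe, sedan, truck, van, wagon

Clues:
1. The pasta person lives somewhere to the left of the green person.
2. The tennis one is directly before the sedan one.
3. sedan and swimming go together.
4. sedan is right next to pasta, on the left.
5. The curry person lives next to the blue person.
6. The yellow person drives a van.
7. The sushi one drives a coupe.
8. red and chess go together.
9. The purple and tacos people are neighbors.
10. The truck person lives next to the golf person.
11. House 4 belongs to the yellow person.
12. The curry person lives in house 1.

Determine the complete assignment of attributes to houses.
Solution:

House | Sport | Food | Color | Vehicle
--------------------------------------
  1   | tennis | curry | purple | wagon
  2   | swimming | tacos | blue | sedan
  3   | chess | pasta | red | truck
  4   | golf | pizza | yellow | van
  5   | soccer | sushi | green | coupe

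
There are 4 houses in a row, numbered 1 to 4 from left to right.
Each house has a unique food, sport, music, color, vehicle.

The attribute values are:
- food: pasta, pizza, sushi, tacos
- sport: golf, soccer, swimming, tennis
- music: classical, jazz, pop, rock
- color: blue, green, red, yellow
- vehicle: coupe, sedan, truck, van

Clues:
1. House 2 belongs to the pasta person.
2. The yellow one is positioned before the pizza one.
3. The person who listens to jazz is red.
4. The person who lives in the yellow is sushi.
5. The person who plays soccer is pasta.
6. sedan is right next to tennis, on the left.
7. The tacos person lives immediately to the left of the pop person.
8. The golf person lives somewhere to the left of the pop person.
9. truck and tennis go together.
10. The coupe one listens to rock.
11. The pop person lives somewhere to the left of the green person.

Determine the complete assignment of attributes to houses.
Solution:

House | Food | Sport | Music | Color | Vehicle
----------------------------------------------
  1   | tacos | golf | jazz | red | van
  2   | pasta | soccer | pop | blue | sedan
  3   | sushi | tennis | classical | yellow | truck
  4   | pizza | swimming | rock | green | coupe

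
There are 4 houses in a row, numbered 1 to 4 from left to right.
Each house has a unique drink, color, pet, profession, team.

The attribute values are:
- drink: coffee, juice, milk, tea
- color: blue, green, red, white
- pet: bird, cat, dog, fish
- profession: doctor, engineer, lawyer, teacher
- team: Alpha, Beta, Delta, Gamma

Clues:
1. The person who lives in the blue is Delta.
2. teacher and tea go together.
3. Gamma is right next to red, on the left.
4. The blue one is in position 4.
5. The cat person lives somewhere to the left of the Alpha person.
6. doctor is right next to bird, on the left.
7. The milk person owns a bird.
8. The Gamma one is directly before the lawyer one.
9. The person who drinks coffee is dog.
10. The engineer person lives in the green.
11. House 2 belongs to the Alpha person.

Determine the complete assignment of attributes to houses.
Solution:

House | Drink | Color | Pet | Profession | Team
-----------------------------------------------
  1   | juice | white | cat | doctor | Gamma
  2   | milk | red | bird | lawyer | Alpha
  3   | coffee | green | dog | engineer | Beta
  4   | tea | blue | fish | teacher | Delta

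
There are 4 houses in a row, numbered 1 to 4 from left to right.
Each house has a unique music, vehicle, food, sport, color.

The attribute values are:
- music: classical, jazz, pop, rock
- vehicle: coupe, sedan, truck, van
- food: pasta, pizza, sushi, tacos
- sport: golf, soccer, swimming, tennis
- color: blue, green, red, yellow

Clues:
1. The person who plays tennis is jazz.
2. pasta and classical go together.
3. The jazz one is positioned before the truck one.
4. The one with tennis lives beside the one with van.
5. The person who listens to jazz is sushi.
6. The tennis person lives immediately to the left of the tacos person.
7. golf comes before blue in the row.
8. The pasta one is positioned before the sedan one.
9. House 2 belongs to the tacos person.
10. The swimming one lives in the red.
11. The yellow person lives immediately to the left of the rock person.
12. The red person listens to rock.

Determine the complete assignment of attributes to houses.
Solution:

House | Music | Vehicle | Food | Sport | Color
----------------------------------------------
  1   | jazz | coupe | sushi | tennis | yellow
  2   | rock | van | tacos | swimming | red
  3   | classical | truck | pasta | golf | green
  4   | pop | sedan | pizza | soccer | blue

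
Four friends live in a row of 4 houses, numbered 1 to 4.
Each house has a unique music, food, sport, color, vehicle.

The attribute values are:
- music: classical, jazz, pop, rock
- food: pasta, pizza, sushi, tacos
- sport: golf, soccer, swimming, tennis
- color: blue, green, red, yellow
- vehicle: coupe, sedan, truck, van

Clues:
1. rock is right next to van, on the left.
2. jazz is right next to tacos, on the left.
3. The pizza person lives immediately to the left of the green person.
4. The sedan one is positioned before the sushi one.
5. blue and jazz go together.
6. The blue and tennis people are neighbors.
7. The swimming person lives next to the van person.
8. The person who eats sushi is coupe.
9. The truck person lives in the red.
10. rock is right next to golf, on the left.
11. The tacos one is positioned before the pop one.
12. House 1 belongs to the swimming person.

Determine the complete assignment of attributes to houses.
Solution:

House | Music | Food | Sport | Color | Vehicle
----------------------------------------------
  1   | rock | pasta | swimming | red | truck
  2   | jazz | pizza | golf | blue | van
  3   | classical | tacos | tennis | green | sedan
  4   | pop | sushi | soccer | yellow | coupe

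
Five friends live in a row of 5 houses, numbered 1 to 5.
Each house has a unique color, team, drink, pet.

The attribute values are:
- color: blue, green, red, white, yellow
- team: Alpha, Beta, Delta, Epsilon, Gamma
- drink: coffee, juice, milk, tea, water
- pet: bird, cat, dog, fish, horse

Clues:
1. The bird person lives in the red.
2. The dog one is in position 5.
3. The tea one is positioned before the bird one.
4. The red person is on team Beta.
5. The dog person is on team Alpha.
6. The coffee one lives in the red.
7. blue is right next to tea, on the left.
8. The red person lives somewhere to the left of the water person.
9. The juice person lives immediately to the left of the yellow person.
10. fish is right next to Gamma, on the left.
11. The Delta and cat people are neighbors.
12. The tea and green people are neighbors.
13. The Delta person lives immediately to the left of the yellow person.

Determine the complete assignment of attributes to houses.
Solution:

House | Color | Team | Drink | Pet
----------------------------------
  1   | blue | Delta | juice | fish
  2   | yellow | Gamma | tea | cat
  3   | green | Epsilon | milk | horse
  4   | red | Beta | coffee | bird
  5   | white | Alpha | water | dog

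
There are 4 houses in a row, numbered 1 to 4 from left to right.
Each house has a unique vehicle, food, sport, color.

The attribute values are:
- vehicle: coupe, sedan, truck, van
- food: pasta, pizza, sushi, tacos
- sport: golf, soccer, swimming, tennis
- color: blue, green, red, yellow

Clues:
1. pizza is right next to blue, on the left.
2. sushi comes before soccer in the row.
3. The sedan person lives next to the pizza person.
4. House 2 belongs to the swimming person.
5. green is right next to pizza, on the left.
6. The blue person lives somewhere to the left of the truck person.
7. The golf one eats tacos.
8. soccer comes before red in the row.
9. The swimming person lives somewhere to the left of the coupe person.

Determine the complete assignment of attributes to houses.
Solution:

House | Vehicle | Food | Sport | Color
--------------------------------------
  1   | sedan | sushi | tennis | green
  2   | van | pizza | swimming | yellow
  3   | coupe | pasta | soccer | blue
  4   | truck | tacos | golf | red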